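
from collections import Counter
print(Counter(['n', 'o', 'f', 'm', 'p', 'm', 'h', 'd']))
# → Counter({'m': 2, 'n': 1, 'o': 1, 'f': 1, 'p': 1, 'h': 1, 'd': 1})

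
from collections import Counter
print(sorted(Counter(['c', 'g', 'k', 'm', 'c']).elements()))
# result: ['c', 'c', 'g', 'k', 'm']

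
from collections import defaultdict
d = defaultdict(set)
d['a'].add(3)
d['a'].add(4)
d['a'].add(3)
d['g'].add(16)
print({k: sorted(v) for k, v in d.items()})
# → {'a': [3, 4], 'g': [16]}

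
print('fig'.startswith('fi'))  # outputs True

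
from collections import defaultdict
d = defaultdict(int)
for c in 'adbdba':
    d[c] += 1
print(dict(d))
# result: {'a': 2, 'd': 2, 'b': 2}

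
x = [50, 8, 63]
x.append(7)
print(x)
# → [50, 8, 63, 7]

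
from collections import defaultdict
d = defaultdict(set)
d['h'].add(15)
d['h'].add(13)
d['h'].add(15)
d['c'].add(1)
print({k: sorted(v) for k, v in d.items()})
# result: {'h': [13, 15], 'c': [1]}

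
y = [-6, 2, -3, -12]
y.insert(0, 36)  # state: [36, -6, 2, -3, -12]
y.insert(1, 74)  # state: [36, 74, -6, 2, -3, -12]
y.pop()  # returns -12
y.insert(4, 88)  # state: [36, 74, -6, 2, 88, -3]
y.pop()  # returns -3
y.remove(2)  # [36, 74, -6, 88]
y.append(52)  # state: [36, 74, -6, 88, 52]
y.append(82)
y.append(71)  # [36, 74, -6, 88, 52, 82, 71]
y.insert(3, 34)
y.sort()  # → [-6, 34, 36, 52, 71, 74, 82, 88]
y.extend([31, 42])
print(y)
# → [-6, 34, 36, 52, 71, 74, 82, 88, 31, 42]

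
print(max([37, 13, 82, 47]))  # 82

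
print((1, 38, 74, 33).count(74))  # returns 1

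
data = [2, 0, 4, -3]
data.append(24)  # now [2, 0, 4, -3, 24]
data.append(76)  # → [2, 0, 4, -3, 24, 76]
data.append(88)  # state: [2, 0, 4, -3, 24, 76, 88]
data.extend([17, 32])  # [2, 0, 4, -3, 24, 76, 88, 17, 32]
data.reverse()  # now [32, 17, 88, 76, 24, -3, 4, 0, 2]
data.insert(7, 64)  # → [32, 17, 88, 76, 24, -3, 4, 64, 0, 2]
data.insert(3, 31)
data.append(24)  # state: [32, 17, 88, 31, 76, 24, -3, 4, 64, 0, 2, 24]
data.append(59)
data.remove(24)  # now [32, 17, 88, 31, 76, -3, 4, 64, 0, 2, 24, 59]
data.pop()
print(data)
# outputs [32, 17, 88, 31, 76, -3, 4, 64, 0, 2, 24]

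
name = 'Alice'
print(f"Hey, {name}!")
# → Hey, Alice!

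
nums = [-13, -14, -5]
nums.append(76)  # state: [-13, -14, -5, 76]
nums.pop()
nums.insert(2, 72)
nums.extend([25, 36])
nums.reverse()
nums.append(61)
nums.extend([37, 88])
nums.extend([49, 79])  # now [36, 25, -5, 72, -14, -13, 61, 37, 88, 49, 79]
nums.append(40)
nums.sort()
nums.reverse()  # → [88, 79, 72, 61, 49, 40, 37, 36, 25, -5, -13, -14]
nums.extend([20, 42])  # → [88, 79, 72, 61, 49, 40, 37, 36, 25, -5, -13, -14, 20, 42]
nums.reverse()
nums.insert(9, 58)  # [42, 20, -14, -13, -5, 25, 36, 37, 40, 58, 49, 61, 72, 79, 88]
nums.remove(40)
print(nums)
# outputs [42, 20, -14, -13, -5, 25, 36, 37, 58, 49, 61, 72, 79, 88]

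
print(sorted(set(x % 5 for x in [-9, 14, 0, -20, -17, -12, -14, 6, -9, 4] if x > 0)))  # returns [1, 4]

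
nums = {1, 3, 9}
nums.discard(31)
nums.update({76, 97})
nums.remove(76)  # {1, 3, 9, 97}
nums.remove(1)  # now {3, 9, 97}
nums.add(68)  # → {3, 9, 68, 97}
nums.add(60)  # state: {3, 9, 60, 68, 97}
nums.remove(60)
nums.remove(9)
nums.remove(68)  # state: {3, 97}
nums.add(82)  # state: {3, 82, 97}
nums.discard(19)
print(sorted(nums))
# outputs [3, 82, 97]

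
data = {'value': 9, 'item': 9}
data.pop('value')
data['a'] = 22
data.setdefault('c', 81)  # 81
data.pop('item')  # 9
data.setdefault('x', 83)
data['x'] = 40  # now {'a': 22, 'c': 81, 'x': 40}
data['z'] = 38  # {'a': 22, 'c': 81, 'x': 40, 'z': 38}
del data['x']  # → {'a': 22, 'c': 81, 'z': 38}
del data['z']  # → {'a': 22, 'c': 81}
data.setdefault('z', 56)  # 56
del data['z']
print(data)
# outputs {'a': 22, 'c': 81}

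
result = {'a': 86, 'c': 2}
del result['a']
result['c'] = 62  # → {'c': 62}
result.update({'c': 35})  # {'c': 35}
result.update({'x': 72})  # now {'c': 35, 'x': 72}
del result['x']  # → {'c': 35}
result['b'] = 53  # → {'c': 35, 'b': 53}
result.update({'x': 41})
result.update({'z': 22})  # {'c': 35, 'b': 53, 'x': 41, 'z': 22}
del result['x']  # {'c': 35, 'b': 53, 'z': 22}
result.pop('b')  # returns 53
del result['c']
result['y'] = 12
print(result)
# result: {'z': 22, 'y': 12}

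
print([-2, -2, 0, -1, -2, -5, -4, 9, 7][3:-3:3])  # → [-1]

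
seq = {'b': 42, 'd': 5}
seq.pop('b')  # 42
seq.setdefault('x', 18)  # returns 18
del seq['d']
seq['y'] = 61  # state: {'x': 18, 'y': 61}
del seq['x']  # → {'y': 61}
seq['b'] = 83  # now {'y': 61, 'b': 83}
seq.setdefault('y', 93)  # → 61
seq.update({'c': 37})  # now {'y': 61, 'b': 83, 'c': 37}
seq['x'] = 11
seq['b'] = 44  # {'y': 61, 'b': 44, 'c': 37, 'x': 11}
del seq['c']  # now {'y': 61, 'b': 44, 'x': 11}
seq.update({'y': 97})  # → {'y': 97, 'b': 44, 'x': 11}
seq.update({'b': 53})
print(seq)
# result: {'y': 97, 'b': 53, 'x': 11}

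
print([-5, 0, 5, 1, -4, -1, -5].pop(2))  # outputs 5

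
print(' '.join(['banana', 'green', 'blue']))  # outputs banana green blue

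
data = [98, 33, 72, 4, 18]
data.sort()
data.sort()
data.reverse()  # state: [98, 72, 33, 18, 4]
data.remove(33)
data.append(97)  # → [98, 72, 18, 4, 97]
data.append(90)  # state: [98, 72, 18, 4, 97, 90]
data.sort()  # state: [4, 18, 72, 90, 97, 98]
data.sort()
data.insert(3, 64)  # [4, 18, 72, 64, 90, 97, 98]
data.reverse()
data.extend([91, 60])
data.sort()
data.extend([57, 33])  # [4, 18, 60, 64, 72, 90, 91, 97, 98, 57, 33]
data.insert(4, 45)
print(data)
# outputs [4, 18, 60, 64, 45, 72, 90, 91, 97, 98, 57, 33]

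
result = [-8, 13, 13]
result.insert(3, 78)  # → [-8, 13, 13, 78]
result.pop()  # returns 78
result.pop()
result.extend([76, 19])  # [-8, 13, 76, 19]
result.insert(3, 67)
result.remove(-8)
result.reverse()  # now [19, 67, 76, 13]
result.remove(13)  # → [19, 67, 76]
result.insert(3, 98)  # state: [19, 67, 76, 98]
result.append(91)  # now [19, 67, 76, 98, 91]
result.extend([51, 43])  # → [19, 67, 76, 98, 91, 51, 43]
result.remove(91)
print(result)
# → [19, 67, 76, 98, 51, 43]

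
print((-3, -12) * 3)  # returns (-3, -12, -3, -12, -3, -12)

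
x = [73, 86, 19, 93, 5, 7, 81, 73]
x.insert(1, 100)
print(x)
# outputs [73, 100, 86, 19, 93, 5, 7, 81, 73]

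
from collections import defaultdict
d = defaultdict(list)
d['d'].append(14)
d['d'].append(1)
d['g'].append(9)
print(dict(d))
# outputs {'d': [14, 1], 'g': [9]}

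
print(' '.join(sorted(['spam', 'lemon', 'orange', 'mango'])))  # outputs lemon mango orange spam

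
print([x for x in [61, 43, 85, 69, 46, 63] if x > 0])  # [61, 43, 85, 69, 46, 63]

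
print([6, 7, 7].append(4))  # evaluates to None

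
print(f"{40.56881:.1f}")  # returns 40.6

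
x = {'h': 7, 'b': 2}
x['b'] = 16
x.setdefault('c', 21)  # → 21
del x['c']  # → {'h': 7, 'b': 16}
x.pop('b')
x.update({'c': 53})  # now {'h': 7, 'c': 53}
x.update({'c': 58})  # {'h': 7, 'c': 58}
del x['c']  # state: {'h': 7}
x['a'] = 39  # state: {'h': 7, 'a': 39}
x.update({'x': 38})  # {'h': 7, 'a': 39, 'x': 38}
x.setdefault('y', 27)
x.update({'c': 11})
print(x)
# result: {'h': 7, 'a': 39, 'x': 38, 'y': 27, 'c': 11}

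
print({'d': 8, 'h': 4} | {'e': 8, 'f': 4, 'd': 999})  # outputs {'d': 999, 'h': 4, 'e': 8, 'f': 4}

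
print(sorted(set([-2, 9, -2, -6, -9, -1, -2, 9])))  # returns [-9, -6, -2, -1, 9]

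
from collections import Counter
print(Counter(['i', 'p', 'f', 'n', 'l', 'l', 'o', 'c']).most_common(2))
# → [('l', 2), ('i', 1)]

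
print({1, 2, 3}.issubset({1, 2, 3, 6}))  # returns True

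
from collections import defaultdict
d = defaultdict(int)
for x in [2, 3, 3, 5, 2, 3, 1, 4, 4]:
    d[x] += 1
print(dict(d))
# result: {2: 2, 3: 3, 5: 1, 1: 1, 4: 2}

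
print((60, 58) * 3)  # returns (60, 58, 60, 58, 60, 58)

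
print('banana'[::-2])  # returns aaa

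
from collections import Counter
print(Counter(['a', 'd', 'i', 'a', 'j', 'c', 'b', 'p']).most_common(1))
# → [('a', 2)]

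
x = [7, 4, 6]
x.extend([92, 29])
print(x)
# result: [7, 4, 6, 92, 29]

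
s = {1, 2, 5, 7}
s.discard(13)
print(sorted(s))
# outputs [1, 2, 5, 7]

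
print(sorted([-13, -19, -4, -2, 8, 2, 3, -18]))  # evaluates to [-19, -18, -13, -4, -2, 2, 3, 8]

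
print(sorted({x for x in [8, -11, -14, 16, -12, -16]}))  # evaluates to [-16, -14, -12, -11, 8, 16]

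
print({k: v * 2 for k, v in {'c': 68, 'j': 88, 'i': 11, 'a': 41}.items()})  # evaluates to {'c': 136, 'j': 176, 'i': 22, 'a': 82}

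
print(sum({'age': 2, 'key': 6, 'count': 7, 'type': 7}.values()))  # 22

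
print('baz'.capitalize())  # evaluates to Baz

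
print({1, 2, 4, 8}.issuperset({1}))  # True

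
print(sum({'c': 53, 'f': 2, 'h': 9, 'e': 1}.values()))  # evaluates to 65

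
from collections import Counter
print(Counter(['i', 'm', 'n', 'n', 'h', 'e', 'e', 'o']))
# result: Counter({'n': 2, 'e': 2, 'i': 1, 'm': 1, 'h': 1, 'o': 1})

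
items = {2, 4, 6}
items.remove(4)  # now {2, 6}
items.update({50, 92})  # {2, 6, 50, 92}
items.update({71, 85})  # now {2, 6, 50, 71, 85, 92}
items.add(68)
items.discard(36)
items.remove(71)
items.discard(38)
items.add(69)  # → {2, 6, 50, 68, 69, 85, 92}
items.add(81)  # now {2, 6, 50, 68, 69, 81, 85, 92}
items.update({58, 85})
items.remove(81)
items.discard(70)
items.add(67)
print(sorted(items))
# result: [2, 6, 50, 58, 67, 68, 69, 85, 92]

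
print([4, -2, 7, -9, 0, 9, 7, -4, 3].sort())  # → None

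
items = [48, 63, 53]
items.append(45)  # [48, 63, 53, 45]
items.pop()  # 45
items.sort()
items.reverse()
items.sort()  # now [48, 53, 63]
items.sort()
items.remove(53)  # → [48, 63]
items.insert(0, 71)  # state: [71, 48, 63]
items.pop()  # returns 63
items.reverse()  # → [48, 71]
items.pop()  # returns 71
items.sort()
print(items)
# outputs [48]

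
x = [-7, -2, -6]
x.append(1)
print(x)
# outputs [-7, -2, -6, 1]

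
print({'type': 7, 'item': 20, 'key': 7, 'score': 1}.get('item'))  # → 20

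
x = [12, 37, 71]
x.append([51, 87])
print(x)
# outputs [12, 37, 71, [51, 87]]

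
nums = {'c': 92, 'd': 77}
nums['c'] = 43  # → {'c': 43, 'd': 77}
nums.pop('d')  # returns 77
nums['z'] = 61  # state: {'c': 43, 'z': 61}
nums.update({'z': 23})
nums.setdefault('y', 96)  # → 96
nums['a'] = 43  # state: {'c': 43, 'z': 23, 'y': 96, 'a': 43}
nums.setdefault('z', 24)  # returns 23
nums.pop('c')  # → 43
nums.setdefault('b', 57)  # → 57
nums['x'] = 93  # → {'z': 23, 'y': 96, 'a': 43, 'b': 57, 'x': 93}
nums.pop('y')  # 96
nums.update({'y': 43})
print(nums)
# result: {'z': 23, 'a': 43, 'b': 57, 'x': 93, 'y': 43}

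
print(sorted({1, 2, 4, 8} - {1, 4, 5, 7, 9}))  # [2, 8]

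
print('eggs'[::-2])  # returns sg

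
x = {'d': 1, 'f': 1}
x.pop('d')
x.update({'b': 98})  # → {'f': 1, 'b': 98}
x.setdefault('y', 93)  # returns 93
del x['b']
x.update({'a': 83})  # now {'f': 1, 'y': 93, 'a': 83}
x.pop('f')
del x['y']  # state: {'a': 83}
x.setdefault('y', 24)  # 24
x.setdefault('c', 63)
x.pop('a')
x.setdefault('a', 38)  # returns 38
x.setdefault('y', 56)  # 24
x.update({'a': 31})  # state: {'y': 24, 'c': 63, 'a': 31}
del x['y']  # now {'c': 63, 'a': 31}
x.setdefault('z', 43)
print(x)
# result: {'c': 63, 'a': 31, 'z': 43}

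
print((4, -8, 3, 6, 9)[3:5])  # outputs (6, 9)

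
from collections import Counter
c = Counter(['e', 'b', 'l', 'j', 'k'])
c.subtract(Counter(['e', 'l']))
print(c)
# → Counter({'b': 1, 'j': 1, 'k': 1, 'e': 0, 'l': 0})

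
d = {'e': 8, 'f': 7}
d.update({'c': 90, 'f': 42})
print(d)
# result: {'e': 8, 'f': 42, 'c': 90}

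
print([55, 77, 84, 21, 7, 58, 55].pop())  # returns 55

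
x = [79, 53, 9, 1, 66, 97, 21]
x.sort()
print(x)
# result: [1, 9, 21, 53, 66, 79, 97]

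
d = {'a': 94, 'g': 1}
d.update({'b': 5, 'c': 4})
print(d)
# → {'a': 94, 'g': 1, 'b': 5, 'c': 4}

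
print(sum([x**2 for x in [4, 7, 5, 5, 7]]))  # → 164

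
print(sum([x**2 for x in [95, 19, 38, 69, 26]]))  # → 16267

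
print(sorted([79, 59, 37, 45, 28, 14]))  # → [14, 28, 37, 45, 59, 79]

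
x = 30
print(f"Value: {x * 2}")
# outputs Value: 60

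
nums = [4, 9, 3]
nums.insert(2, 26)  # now [4, 9, 26, 3]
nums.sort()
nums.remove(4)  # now [3, 9, 26]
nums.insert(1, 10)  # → [3, 10, 9, 26]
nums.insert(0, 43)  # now [43, 3, 10, 9, 26]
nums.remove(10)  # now [43, 3, 9, 26]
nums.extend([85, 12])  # [43, 3, 9, 26, 85, 12]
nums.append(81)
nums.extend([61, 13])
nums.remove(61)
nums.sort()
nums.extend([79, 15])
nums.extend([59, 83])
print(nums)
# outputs [3, 9, 12, 13, 26, 43, 81, 85, 79, 15, 59, 83]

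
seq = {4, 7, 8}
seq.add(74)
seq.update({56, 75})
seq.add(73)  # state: {4, 7, 8, 56, 73, 74, 75}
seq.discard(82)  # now {4, 7, 8, 56, 73, 74, 75}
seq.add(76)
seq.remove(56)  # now {4, 7, 8, 73, 74, 75, 76}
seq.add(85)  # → {4, 7, 8, 73, 74, 75, 76, 85}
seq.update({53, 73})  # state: {4, 7, 8, 53, 73, 74, 75, 76, 85}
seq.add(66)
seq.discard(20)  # {4, 7, 8, 53, 66, 73, 74, 75, 76, 85}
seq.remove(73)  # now {4, 7, 8, 53, 66, 74, 75, 76, 85}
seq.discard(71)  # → {4, 7, 8, 53, 66, 74, 75, 76, 85}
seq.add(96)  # {4, 7, 8, 53, 66, 74, 75, 76, 85, 96}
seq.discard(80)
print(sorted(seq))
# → [4, 7, 8, 53, 66, 74, 75, 76, 85, 96]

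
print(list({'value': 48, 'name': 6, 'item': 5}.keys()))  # ['value', 'name', 'item']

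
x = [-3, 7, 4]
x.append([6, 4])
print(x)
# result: [-3, 7, 4, [6, 4]]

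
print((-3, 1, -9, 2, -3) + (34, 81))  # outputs (-3, 1, -9, 2, -3, 34, 81)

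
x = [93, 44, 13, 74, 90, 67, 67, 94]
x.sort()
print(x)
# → [13, 44, 67, 67, 74, 90, 93, 94]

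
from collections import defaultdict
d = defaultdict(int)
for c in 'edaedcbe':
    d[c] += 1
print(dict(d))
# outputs {'e': 3, 'd': 2, 'a': 1, 'c': 1, 'b': 1}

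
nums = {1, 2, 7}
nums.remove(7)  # {1, 2}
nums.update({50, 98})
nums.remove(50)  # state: {1, 2, 98}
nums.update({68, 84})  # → {1, 2, 68, 84, 98}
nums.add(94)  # {1, 2, 68, 84, 94, 98}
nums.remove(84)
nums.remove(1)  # {2, 68, 94, 98}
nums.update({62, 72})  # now {2, 62, 68, 72, 94, 98}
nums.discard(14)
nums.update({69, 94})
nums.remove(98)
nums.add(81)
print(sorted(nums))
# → [2, 62, 68, 69, 72, 81, 94]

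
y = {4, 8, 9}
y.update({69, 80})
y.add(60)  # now {4, 8, 9, 60, 69, 80}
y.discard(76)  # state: {4, 8, 9, 60, 69, 80}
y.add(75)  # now {4, 8, 9, 60, 69, 75, 80}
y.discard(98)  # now {4, 8, 9, 60, 69, 75, 80}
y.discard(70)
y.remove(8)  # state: {4, 9, 60, 69, 75, 80}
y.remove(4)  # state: {9, 60, 69, 75, 80}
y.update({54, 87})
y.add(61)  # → {9, 54, 60, 61, 69, 75, 80, 87}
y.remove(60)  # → {9, 54, 61, 69, 75, 80, 87}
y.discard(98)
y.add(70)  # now {9, 54, 61, 69, 70, 75, 80, 87}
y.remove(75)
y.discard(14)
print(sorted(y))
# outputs [9, 54, 61, 69, 70, 80, 87]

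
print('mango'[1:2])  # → a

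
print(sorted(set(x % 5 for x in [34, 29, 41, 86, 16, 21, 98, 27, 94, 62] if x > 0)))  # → [1, 2, 3, 4]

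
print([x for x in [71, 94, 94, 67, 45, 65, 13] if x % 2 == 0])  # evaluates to [94, 94]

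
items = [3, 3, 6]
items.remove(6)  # [3, 3]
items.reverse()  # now [3, 3]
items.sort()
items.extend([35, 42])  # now [3, 3, 35, 42]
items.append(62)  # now [3, 3, 35, 42, 62]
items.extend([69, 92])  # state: [3, 3, 35, 42, 62, 69, 92]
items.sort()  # [3, 3, 35, 42, 62, 69, 92]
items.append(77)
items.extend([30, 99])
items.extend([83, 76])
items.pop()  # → 76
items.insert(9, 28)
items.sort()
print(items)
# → [3, 3, 28, 30, 35, 42, 62, 69, 77, 83, 92, 99]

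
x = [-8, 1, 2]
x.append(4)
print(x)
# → [-8, 1, 2, 4]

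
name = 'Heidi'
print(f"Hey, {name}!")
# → Hey, Heidi!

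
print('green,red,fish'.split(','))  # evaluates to ['green', 'red', 'fish']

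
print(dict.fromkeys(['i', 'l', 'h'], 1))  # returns {'i': 1, 'l': 1, 'h': 1}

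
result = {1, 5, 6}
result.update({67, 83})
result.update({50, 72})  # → {1, 5, 6, 50, 67, 72, 83}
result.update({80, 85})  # {1, 5, 6, 50, 67, 72, 80, 83, 85}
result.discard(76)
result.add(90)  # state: {1, 5, 6, 50, 67, 72, 80, 83, 85, 90}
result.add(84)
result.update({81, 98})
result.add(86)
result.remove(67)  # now {1, 5, 6, 50, 72, 80, 81, 83, 84, 85, 86, 90, 98}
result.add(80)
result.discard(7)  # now {1, 5, 6, 50, 72, 80, 81, 83, 84, 85, 86, 90, 98}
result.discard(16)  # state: {1, 5, 6, 50, 72, 80, 81, 83, 84, 85, 86, 90, 98}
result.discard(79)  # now {1, 5, 6, 50, 72, 80, 81, 83, 84, 85, 86, 90, 98}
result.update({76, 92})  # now {1, 5, 6, 50, 72, 76, 80, 81, 83, 84, 85, 86, 90, 92, 98}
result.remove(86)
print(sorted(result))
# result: [1, 5, 6, 50, 72, 76, 80, 81, 83, 84, 85, 90, 92, 98]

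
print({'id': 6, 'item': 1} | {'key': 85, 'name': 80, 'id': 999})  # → {'id': 999, 'item': 1, 'key': 85, 'name': 80}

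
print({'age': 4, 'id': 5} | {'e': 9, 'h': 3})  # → {'age': 4, 'id': 5, 'e': 9, 'h': 3}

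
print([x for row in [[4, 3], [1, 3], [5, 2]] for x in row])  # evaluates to [4, 3, 1, 3, 5, 2]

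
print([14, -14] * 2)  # [14, -14, 14, -14]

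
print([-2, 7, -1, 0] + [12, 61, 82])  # [-2, 7, -1, 0, 12, 61, 82]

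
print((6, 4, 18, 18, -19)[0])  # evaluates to 6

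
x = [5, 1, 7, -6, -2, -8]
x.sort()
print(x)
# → [-8, -6, -2, 1, 5, 7]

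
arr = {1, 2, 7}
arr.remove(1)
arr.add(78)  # {2, 7, 78}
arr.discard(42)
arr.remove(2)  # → {7, 78}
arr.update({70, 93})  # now {7, 70, 78, 93}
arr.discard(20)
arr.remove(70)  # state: {7, 78, 93}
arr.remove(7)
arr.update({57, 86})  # {57, 78, 86, 93}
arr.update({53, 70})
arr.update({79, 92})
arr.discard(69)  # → {53, 57, 70, 78, 79, 86, 92, 93}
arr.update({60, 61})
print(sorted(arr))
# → [53, 57, 60, 61, 70, 78, 79, 86, 92, 93]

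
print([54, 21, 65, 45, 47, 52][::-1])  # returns [52, 47, 45, 65, 21, 54]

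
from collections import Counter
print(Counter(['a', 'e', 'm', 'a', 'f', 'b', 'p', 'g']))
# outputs Counter({'a': 2, 'e': 1, 'm': 1, 'f': 1, 'b': 1, 'p': 1, 'g': 1})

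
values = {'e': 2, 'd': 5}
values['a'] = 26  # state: {'e': 2, 'd': 5, 'a': 26}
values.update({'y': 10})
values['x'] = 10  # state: {'e': 2, 'd': 5, 'a': 26, 'y': 10, 'x': 10}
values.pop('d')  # 5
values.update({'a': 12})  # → {'e': 2, 'a': 12, 'y': 10, 'x': 10}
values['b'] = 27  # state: {'e': 2, 'a': 12, 'y': 10, 'x': 10, 'b': 27}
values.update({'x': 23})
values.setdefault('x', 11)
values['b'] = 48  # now {'e': 2, 'a': 12, 'y': 10, 'x': 23, 'b': 48}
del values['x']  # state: {'e': 2, 'a': 12, 'y': 10, 'b': 48}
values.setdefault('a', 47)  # 12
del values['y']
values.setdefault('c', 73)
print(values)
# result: {'e': 2, 'a': 12, 'b': 48, 'c': 73}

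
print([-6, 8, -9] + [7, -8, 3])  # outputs [-6, 8, -9, 7, -8, 3]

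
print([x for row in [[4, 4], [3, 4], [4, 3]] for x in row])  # [4, 4, 3, 4, 4, 3]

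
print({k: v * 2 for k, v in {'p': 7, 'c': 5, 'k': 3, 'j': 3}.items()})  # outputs {'p': 14, 'c': 10, 'k': 6, 'j': 6}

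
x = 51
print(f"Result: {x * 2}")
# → Result: 102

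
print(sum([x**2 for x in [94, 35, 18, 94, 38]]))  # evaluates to 20665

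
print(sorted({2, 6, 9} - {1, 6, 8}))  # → [2, 9]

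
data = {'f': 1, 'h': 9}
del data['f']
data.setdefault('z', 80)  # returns 80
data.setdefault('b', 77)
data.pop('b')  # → 77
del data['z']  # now {'h': 9}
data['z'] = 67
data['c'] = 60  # {'h': 9, 'z': 67, 'c': 60}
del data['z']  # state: {'h': 9, 'c': 60}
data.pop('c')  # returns 60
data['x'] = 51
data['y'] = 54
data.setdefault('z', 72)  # 72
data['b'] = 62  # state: {'h': 9, 'x': 51, 'y': 54, 'z': 72, 'b': 62}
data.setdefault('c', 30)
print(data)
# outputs {'h': 9, 'x': 51, 'y': 54, 'z': 72, 'b': 62, 'c': 30}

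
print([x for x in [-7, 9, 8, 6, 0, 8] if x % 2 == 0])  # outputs [8, 6, 0, 8]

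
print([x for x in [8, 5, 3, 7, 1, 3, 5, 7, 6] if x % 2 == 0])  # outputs [8, 6]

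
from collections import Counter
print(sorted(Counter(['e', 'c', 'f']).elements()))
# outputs ['c', 'e', 'f']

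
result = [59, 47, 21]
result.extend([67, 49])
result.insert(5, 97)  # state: [59, 47, 21, 67, 49, 97]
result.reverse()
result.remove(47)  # [97, 49, 67, 21, 59]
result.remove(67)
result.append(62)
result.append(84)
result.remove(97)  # [49, 21, 59, 62, 84]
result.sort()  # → [21, 49, 59, 62, 84]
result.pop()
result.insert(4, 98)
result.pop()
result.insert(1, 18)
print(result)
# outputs [21, 18, 49, 59, 62]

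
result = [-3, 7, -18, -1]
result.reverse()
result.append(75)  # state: [-1, -18, 7, -3, 75]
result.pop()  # 75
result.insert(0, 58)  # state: [58, -1, -18, 7, -3]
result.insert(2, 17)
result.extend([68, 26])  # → [58, -1, 17, -18, 7, -3, 68, 26]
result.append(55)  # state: [58, -1, 17, -18, 7, -3, 68, 26, 55]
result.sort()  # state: [-18, -3, -1, 7, 17, 26, 55, 58, 68]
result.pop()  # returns 68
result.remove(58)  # [-18, -3, -1, 7, 17, 26, 55]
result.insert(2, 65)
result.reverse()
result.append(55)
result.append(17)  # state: [55, 26, 17, 7, -1, 65, -3, -18, 55, 17]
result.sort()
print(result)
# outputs [-18, -3, -1, 7, 17, 17, 26, 55, 55, 65]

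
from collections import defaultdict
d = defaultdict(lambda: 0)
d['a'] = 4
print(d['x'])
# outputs 0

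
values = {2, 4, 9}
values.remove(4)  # {2, 9}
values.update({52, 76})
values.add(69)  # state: {2, 9, 52, 69, 76}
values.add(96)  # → {2, 9, 52, 69, 76, 96}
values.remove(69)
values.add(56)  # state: {2, 9, 52, 56, 76, 96}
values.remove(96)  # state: {2, 9, 52, 56, 76}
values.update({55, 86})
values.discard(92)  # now {2, 9, 52, 55, 56, 76, 86}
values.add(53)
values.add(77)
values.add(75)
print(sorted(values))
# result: [2, 9, 52, 53, 55, 56, 75, 76, 77, 86]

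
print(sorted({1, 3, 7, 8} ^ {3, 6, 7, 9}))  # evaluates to [1, 6, 8, 9]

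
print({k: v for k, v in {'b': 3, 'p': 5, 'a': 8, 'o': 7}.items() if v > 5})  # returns {'a': 8, 'o': 7}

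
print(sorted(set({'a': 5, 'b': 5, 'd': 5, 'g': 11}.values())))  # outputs [5, 11]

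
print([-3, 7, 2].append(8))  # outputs None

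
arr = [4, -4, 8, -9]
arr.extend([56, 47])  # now [4, -4, 8, -9, 56, 47]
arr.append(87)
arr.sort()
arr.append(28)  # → [-9, -4, 4, 8, 47, 56, 87, 28]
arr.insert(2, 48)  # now [-9, -4, 48, 4, 8, 47, 56, 87, 28]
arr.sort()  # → [-9, -4, 4, 8, 28, 47, 48, 56, 87]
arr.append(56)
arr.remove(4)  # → [-9, -4, 8, 28, 47, 48, 56, 87, 56]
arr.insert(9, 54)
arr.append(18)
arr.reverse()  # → [18, 54, 56, 87, 56, 48, 47, 28, 8, -4, -9]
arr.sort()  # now [-9, -4, 8, 18, 28, 47, 48, 54, 56, 56, 87]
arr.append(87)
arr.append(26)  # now [-9, -4, 8, 18, 28, 47, 48, 54, 56, 56, 87, 87, 26]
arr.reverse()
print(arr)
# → [26, 87, 87, 56, 56, 54, 48, 47, 28, 18, 8, -4, -9]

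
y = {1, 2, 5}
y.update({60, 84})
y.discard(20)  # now {1, 2, 5, 60, 84}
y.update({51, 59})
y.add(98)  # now {1, 2, 5, 51, 59, 60, 84, 98}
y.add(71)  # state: {1, 2, 5, 51, 59, 60, 71, 84, 98}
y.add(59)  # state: {1, 2, 5, 51, 59, 60, 71, 84, 98}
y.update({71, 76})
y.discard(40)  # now {1, 2, 5, 51, 59, 60, 71, 76, 84, 98}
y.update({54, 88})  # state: {1, 2, 5, 51, 54, 59, 60, 71, 76, 84, 88, 98}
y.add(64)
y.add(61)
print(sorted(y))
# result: [1, 2, 5, 51, 54, 59, 60, 61, 64, 71, 76, 84, 88, 98]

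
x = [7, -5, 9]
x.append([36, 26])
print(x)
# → [7, -5, 9, [36, 26]]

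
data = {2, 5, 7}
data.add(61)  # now {2, 5, 7, 61}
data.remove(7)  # {2, 5, 61}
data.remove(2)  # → {5, 61}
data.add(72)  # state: {5, 61, 72}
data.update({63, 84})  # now {5, 61, 63, 72, 84}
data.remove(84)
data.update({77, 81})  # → {5, 61, 63, 72, 77, 81}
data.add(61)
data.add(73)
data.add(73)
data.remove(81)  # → {5, 61, 63, 72, 73, 77}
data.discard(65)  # {5, 61, 63, 72, 73, 77}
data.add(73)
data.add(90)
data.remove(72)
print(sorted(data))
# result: [5, 61, 63, 73, 77, 90]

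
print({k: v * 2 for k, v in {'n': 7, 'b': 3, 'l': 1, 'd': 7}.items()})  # {'n': 14, 'b': 6, 'l': 2, 'd': 14}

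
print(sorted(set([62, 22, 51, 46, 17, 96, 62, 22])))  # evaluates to [17, 22, 46, 51, 62, 96]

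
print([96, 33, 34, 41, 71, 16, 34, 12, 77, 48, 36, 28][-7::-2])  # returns [16, 41, 33]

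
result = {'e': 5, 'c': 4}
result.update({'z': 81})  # {'e': 5, 'c': 4, 'z': 81}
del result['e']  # {'c': 4, 'z': 81}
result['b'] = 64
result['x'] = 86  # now {'c': 4, 'z': 81, 'b': 64, 'x': 86}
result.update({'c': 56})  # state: {'c': 56, 'z': 81, 'b': 64, 'x': 86}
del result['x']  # {'c': 56, 'z': 81, 'b': 64}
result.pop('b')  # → 64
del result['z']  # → {'c': 56}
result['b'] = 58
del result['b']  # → {'c': 56}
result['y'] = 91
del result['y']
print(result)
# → {'c': 56}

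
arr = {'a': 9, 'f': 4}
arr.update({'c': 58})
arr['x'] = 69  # {'a': 9, 'f': 4, 'c': 58, 'x': 69}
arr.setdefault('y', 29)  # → 29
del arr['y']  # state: {'a': 9, 'f': 4, 'c': 58, 'x': 69}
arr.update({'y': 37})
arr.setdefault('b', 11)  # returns 11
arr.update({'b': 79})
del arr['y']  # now {'a': 9, 'f': 4, 'c': 58, 'x': 69, 'b': 79}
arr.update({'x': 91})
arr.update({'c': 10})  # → {'a': 9, 'f': 4, 'c': 10, 'x': 91, 'b': 79}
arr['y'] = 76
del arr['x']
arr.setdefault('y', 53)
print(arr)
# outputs {'a': 9, 'f': 4, 'c': 10, 'b': 79, 'y': 76}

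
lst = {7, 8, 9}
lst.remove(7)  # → {8, 9}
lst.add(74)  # {8, 9, 74}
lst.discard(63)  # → {8, 9, 74}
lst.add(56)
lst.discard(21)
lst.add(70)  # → {8, 9, 56, 70, 74}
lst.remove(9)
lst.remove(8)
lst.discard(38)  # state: {56, 70, 74}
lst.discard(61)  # {56, 70, 74}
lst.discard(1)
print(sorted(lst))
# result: [56, 70, 74]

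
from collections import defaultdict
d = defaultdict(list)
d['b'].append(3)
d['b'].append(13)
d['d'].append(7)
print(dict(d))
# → {'b': [3, 13], 'd': [7]}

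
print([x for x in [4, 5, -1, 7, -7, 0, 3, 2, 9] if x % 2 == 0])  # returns [4, 0, 2]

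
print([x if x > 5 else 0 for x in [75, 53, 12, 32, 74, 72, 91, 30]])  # [75, 53, 12, 32, 74, 72, 91, 30]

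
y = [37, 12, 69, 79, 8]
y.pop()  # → 8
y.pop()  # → 79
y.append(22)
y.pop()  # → 22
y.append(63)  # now [37, 12, 69, 63]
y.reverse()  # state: [63, 69, 12, 37]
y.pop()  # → 37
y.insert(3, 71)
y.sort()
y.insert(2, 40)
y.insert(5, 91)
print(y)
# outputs [12, 63, 40, 69, 71, 91]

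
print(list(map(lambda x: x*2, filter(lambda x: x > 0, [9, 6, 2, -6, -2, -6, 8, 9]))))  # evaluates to [18, 12, 4, 16, 18]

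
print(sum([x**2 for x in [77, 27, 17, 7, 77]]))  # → 12925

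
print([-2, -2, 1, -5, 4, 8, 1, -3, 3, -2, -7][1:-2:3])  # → [-2, 4, -3]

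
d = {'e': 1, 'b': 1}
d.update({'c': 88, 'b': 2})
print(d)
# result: {'e': 1, 'b': 2, 'c': 88}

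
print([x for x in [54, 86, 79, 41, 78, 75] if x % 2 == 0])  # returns [54, 86, 78]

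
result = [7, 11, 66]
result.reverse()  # [66, 11, 7]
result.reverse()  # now [7, 11, 66]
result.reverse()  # [66, 11, 7]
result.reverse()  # [7, 11, 66]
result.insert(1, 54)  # [7, 54, 11, 66]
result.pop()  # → 66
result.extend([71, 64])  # [7, 54, 11, 71, 64]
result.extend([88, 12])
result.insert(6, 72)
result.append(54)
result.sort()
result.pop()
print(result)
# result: [7, 11, 12, 54, 54, 64, 71, 72]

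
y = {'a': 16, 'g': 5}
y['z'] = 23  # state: {'a': 16, 'g': 5, 'z': 23}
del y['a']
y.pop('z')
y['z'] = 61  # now {'g': 5, 'z': 61}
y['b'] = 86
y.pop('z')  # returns 61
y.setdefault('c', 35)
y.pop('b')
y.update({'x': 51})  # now {'g': 5, 'c': 35, 'x': 51}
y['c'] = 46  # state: {'g': 5, 'c': 46, 'x': 51}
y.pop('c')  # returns 46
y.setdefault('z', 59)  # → 59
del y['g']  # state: {'x': 51, 'z': 59}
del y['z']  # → {'x': 51}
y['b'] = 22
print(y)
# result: {'x': 51, 'b': 22}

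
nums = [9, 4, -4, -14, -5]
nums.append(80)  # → [9, 4, -4, -14, -5, 80]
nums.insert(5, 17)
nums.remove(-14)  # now [9, 4, -4, -5, 17, 80]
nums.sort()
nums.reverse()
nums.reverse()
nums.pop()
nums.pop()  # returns 17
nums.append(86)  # [-5, -4, 4, 9, 86]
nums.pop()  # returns 86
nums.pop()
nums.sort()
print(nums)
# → [-5, -4, 4]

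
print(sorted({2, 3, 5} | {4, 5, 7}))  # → [2, 3, 4, 5, 7]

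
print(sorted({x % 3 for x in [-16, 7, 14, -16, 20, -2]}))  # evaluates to [1, 2]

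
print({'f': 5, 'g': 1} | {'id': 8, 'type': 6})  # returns {'f': 5, 'g': 1, 'id': 8, 'type': 6}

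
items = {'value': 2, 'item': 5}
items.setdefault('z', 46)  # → 46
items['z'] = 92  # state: {'value': 2, 'item': 5, 'z': 92}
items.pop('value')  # 2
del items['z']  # {'item': 5}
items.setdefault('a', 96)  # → 96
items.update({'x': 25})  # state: {'item': 5, 'a': 96, 'x': 25}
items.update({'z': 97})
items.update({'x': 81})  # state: {'item': 5, 'a': 96, 'x': 81, 'z': 97}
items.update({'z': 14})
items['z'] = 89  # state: {'item': 5, 'a': 96, 'x': 81, 'z': 89}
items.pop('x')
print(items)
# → {'item': 5, 'a': 96, 'z': 89}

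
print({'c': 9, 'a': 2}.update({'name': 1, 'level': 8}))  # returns None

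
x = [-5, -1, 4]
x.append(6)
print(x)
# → [-5, -1, 4, 6]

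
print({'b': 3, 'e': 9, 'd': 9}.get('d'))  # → 9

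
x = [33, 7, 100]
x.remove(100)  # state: [33, 7]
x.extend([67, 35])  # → [33, 7, 67, 35]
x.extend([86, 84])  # [33, 7, 67, 35, 86, 84]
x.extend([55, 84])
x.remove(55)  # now [33, 7, 67, 35, 86, 84, 84]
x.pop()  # 84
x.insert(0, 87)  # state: [87, 33, 7, 67, 35, 86, 84]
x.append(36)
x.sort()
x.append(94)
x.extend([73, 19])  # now [7, 33, 35, 36, 67, 84, 86, 87, 94, 73, 19]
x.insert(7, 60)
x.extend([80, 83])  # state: [7, 33, 35, 36, 67, 84, 86, 60, 87, 94, 73, 19, 80, 83]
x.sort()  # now [7, 19, 33, 35, 36, 60, 67, 73, 80, 83, 84, 86, 87, 94]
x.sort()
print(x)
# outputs [7, 19, 33, 35, 36, 60, 67, 73, 80, 83, 84, 86, 87, 94]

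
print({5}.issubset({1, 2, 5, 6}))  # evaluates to True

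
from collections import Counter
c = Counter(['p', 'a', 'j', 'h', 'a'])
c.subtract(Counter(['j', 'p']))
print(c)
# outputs Counter({'a': 2, 'h': 1, 'p': 0, 'j': 0})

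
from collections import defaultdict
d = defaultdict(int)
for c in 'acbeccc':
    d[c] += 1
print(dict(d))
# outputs {'a': 1, 'c': 4, 'b': 1, 'e': 1}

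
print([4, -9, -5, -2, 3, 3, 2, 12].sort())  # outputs None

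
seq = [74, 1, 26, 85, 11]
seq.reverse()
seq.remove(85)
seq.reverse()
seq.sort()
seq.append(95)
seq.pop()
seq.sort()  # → [1, 11, 26, 74]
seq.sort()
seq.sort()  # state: [1, 11, 26, 74]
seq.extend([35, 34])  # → [1, 11, 26, 74, 35, 34]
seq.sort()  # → [1, 11, 26, 34, 35, 74]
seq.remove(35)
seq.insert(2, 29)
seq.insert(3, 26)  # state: [1, 11, 29, 26, 26, 34, 74]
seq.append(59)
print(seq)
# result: [1, 11, 29, 26, 26, 34, 74, 59]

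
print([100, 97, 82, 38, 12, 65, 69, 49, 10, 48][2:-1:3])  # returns [82, 65, 10]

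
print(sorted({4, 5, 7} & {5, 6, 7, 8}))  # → [5, 7]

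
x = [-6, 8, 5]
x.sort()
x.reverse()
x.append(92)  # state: [8, 5, -6, 92]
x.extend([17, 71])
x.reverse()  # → [71, 17, 92, -6, 5, 8]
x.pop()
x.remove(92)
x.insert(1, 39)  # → [71, 39, 17, -6, 5]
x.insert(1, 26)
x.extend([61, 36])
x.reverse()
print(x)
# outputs [36, 61, 5, -6, 17, 39, 26, 71]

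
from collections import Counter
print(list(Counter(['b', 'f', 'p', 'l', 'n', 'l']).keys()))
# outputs ['b', 'f', 'p', 'l', 'n']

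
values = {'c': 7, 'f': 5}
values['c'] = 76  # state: {'c': 76, 'f': 5}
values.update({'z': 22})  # {'c': 76, 'f': 5, 'z': 22}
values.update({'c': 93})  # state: {'c': 93, 'f': 5, 'z': 22}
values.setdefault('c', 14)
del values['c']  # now {'f': 5, 'z': 22}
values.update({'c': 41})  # {'f': 5, 'z': 22, 'c': 41}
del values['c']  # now {'f': 5, 'z': 22}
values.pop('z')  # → 22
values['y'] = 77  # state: {'f': 5, 'y': 77}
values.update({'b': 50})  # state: {'f': 5, 'y': 77, 'b': 50}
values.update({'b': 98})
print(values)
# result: {'f': 5, 'y': 77, 'b': 98}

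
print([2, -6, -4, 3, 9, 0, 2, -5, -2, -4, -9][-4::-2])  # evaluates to [-5, 0, 3, -6]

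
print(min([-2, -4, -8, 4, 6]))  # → -8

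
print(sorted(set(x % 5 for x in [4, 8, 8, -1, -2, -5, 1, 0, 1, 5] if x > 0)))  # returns [0, 1, 3, 4]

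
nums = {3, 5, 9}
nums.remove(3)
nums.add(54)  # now {5, 9, 54}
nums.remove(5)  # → {9, 54}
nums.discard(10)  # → {9, 54}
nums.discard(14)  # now {9, 54}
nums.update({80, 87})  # {9, 54, 80, 87}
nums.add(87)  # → {9, 54, 80, 87}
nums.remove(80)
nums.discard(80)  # {9, 54, 87}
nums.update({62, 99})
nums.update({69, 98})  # {9, 54, 62, 69, 87, 98, 99}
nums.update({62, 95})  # {9, 54, 62, 69, 87, 95, 98, 99}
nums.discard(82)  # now {9, 54, 62, 69, 87, 95, 98, 99}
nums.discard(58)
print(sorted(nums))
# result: [9, 54, 62, 69, 87, 95, 98, 99]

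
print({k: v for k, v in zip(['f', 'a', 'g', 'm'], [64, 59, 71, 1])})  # {'f': 64, 'a': 59, 'g': 71, 'm': 1}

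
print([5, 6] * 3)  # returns [5, 6, 5, 6, 5, 6]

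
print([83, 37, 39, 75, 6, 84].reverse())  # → None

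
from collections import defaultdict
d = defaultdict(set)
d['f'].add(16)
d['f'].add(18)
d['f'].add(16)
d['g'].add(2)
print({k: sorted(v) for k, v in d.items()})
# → {'f': [16, 18], 'g': [2]}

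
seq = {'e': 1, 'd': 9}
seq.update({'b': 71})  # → {'e': 1, 'd': 9, 'b': 71}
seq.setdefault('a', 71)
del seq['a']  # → {'e': 1, 'd': 9, 'b': 71}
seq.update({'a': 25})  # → {'e': 1, 'd': 9, 'b': 71, 'a': 25}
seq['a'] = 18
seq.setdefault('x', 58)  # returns 58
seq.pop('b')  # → 71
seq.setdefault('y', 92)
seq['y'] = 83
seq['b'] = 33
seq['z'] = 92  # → {'e': 1, 'd': 9, 'a': 18, 'x': 58, 'y': 83, 'b': 33, 'z': 92}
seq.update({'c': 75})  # {'e': 1, 'd': 9, 'a': 18, 'x': 58, 'y': 83, 'b': 33, 'z': 92, 'c': 75}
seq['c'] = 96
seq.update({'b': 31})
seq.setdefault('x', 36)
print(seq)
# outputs {'e': 1, 'd': 9, 'a': 18, 'x': 58, 'y': 83, 'b': 31, 'z': 92, 'c': 96}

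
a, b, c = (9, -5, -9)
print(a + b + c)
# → -5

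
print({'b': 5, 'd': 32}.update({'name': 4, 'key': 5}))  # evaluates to None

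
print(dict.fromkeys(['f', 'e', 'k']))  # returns {'f': None, 'e': None, 'k': None}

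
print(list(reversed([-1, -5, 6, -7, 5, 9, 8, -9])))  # [-9, 8, 9, 5, -7, 6, -5, -1]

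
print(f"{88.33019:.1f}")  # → 88.3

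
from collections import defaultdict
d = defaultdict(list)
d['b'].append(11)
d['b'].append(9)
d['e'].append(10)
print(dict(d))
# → {'b': [11, 9], 'e': [10]}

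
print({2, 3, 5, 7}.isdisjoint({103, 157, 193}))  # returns True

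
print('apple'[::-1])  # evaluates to elppa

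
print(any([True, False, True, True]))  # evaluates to True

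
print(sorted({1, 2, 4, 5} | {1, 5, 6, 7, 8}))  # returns [1, 2, 4, 5, 6, 7, 8]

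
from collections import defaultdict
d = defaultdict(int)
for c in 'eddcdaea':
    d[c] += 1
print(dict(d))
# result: {'e': 2, 'd': 3, 'c': 1, 'a': 2}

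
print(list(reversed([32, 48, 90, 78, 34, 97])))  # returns [97, 34, 78, 90, 48, 32]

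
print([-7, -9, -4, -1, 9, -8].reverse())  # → None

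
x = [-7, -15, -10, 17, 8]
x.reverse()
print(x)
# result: [8, 17, -10, -15, -7]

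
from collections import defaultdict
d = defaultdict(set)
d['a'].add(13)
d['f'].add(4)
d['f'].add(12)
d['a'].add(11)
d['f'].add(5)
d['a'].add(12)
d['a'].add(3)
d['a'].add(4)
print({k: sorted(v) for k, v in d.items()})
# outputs {'a': [3, 4, 11, 12, 13], 'f': [4, 5, 12]}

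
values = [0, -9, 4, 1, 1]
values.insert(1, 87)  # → [0, 87, -9, 4, 1, 1]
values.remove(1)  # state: [0, 87, -9, 4, 1]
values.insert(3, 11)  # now [0, 87, -9, 11, 4, 1]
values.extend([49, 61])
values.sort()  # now [-9, 0, 1, 4, 11, 49, 61, 87]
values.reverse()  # [87, 61, 49, 11, 4, 1, 0, -9]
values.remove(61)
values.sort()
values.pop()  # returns 87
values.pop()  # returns 49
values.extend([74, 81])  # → [-9, 0, 1, 4, 11, 74, 81]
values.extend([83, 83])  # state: [-9, 0, 1, 4, 11, 74, 81, 83, 83]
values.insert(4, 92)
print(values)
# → [-9, 0, 1, 4, 92, 11, 74, 81, 83, 83]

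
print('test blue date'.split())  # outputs ['test', 'blue', 'date']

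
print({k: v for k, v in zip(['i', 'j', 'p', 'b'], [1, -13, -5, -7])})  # {'i': 1, 'j': -13, 'p': -5, 'b': -7}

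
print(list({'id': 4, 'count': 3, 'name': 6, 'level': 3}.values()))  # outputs [4, 3, 6, 3]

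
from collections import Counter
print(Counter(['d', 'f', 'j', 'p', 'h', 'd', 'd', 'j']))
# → Counter({'d': 3, 'j': 2, 'f': 1, 'p': 1, 'h': 1})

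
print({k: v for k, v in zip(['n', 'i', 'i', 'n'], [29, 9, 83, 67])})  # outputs {'n': 67, 'i': 83}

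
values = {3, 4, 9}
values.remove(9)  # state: {3, 4}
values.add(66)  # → {3, 4, 66}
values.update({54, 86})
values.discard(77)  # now {3, 4, 54, 66, 86}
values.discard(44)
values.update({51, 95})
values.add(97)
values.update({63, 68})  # {3, 4, 51, 54, 63, 66, 68, 86, 95, 97}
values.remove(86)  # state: {3, 4, 51, 54, 63, 66, 68, 95, 97}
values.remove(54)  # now {3, 4, 51, 63, 66, 68, 95, 97}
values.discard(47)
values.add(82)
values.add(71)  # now {3, 4, 51, 63, 66, 68, 71, 82, 95, 97}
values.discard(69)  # {3, 4, 51, 63, 66, 68, 71, 82, 95, 97}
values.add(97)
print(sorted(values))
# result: [3, 4, 51, 63, 66, 68, 71, 82, 95, 97]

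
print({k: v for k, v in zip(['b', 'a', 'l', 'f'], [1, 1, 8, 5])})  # {'b': 1, 'a': 1, 'l': 8, 'f': 5}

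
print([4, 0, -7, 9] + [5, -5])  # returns [4, 0, -7, 9, 5, -5]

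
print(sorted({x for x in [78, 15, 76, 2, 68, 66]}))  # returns [2, 15, 66, 68, 76, 78]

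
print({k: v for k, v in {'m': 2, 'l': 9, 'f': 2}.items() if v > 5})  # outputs {'l': 9}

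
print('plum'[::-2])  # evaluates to ml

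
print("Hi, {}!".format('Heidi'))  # Hi, Heidi!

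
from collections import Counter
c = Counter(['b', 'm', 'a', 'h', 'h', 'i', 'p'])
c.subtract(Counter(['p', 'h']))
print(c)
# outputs Counter({'b': 1, 'm': 1, 'a': 1, 'h': 1, 'i': 1, 'p': 0})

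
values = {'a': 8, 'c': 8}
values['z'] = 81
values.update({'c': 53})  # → {'a': 8, 'c': 53, 'z': 81}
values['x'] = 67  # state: {'a': 8, 'c': 53, 'z': 81, 'x': 67}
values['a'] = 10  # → {'a': 10, 'c': 53, 'z': 81, 'x': 67}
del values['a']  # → {'c': 53, 'z': 81, 'x': 67}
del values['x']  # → {'c': 53, 'z': 81}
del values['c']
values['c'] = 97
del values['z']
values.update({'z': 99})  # {'c': 97, 'z': 99}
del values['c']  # {'z': 99}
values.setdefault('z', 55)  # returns 99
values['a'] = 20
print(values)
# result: {'z': 99, 'a': 20}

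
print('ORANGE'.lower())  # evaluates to orange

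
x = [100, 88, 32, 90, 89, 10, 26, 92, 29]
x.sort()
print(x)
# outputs [10, 26, 29, 32, 88, 89, 90, 92, 100]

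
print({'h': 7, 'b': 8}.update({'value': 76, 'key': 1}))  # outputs None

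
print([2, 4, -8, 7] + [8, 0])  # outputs [2, 4, -8, 7, 8, 0]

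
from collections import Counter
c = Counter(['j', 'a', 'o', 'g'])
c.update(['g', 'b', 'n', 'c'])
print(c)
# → Counter({'g': 2, 'j': 1, 'a': 1, 'o': 1, 'b': 1, 'n': 1, 'c': 1})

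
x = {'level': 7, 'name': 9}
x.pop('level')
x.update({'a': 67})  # {'name': 9, 'a': 67}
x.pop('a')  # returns 67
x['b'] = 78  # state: {'name': 9, 'b': 78}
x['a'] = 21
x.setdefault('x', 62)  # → 62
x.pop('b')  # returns 78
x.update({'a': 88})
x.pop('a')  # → 88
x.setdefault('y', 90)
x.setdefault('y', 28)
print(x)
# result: {'name': 9, 'x': 62, 'y': 90}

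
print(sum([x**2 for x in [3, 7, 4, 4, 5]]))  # 115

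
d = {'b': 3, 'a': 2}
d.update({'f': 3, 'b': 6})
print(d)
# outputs {'b': 6, 'a': 2, 'f': 3}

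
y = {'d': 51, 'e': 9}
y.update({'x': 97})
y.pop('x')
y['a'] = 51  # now {'d': 51, 'e': 9, 'a': 51}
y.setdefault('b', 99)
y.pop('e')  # 9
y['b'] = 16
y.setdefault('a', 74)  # 51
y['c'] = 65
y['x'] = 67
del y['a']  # {'d': 51, 'b': 16, 'c': 65, 'x': 67}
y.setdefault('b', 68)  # 16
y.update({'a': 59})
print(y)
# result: {'d': 51, 'b': 16, 'c': 65, 'x': 67, 'a': 59}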